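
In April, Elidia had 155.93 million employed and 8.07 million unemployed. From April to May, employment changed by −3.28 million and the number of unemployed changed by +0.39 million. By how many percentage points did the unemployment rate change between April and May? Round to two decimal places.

The unemployment rate changed by +0.33 percentage points.

April: labor force = 155.93 + 8.07 = 164.00; u = 8.07/164.00 = 4.92%.
May: labor force = 152.65 + 8.46 = 161.11; u = 8.46/161.11 = 5.25%.
Change = 5.25% − 4.92% = +0.33 pp.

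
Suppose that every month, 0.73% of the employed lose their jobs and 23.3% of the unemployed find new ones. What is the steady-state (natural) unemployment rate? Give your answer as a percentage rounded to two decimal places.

Steady-state unemployment rate ≈ 3.04%.

At steady state the flows balance: s·E = f·U, so U/(E+U) = s/(s+f).
u* = 0.73 / (0.73 + 23.3) = 0.73 / 24.03 = 3.04%.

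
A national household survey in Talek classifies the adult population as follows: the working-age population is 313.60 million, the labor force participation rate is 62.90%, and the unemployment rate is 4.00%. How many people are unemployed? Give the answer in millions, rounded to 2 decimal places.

Labor force = 0.6290 × 313.60 = 197.25 million.
Unemployed = 0.0400 × 197.25 ≈ 7.89 million.

About 7.89 million are unemployed.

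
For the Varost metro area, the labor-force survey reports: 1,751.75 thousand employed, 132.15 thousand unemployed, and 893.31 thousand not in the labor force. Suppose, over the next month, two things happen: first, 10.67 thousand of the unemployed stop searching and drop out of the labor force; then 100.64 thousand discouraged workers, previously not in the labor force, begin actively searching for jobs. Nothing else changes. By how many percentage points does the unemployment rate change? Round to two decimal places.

The unemployment rate changes by +4.24 percentage points.

Initially, labor force = 1,751.75 + 132.15 = 1,883.90 thousand, so u = 132.15/1,883.90 = 7.01%.
After the first change, unemployed and labor force both fall by 10.67 → E = 1,751.75, U = 121.48, labor force = 1,873.23 thousand.
After the second change, unemployed and labor force both rise by 100.64 → E = 1,751.75, U = 222.12, labor force = 1,973.87 thousand.
New unemployment rate = 222.12 / 1,973.87 = 11.25%.
Change = 11.25% − 7.01% = +4.24 percentage points.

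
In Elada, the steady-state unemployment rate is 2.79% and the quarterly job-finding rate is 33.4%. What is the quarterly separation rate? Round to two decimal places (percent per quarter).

Separation rate ≈ 0.96% per quarter.

From u* = s/(s+f): s = u·f/(1−u).
s = 0.0279 × 33.4 / (1 − 0.0279) = 0.9319 / 0.9721 ≈ 0.96% per quarter.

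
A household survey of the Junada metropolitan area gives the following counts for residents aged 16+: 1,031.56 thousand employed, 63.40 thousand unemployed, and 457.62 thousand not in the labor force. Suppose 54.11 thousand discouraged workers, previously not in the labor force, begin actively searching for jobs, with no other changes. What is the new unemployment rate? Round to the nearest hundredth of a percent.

Initially, labor force = 1,031.56 + 63.40 = 1,094.96 thousand, so u = 63.40/1,094.96 = 5.79%.
After the change, unemployed and labor force both rise by 54.11 → E = 1,031.56, U = 117.51, labor force = 1,149.07 thousand.
New unemployment rate = 117.51 / 1,149.07 = 10.23%.

New unemployment rate ≈ 10.23%.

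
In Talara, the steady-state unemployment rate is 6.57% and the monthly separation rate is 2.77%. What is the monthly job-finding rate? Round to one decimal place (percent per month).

From u* = s/(s+f): f = s·(1−u)/u.
f = 2.77 × (1 − 0.0657) / 0.0657 = 2.5880 / 0.0657 ≈ 39.4% per month.

Job-finding rate ≈ 39.4% per month.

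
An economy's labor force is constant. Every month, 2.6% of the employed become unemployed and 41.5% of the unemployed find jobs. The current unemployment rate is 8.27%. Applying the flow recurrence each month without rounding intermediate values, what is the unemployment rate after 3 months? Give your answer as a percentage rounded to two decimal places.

With a fixed labor force, u_{t+1} = u_t + s·(1−u_t) − f·u_t = u_t·(1−s−f) + s.
Here 1−s−f = 0.559 and s = 0.026.
u_1 = 0.082700 × 0.559 + 0.026 = 0.072229.
u_2 = 0.072229 × 0.559 + 0.026 = 0.066376.
u_3 = 0.066376 × 0.559 + 0.026 = 0.063104.

Unemployment rate after three months ≈ 6.31%.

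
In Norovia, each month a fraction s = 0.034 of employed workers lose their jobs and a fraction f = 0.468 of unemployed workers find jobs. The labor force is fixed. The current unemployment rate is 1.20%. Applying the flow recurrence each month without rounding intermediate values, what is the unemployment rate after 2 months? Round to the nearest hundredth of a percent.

Unemployment rate after two months ≈ 5.39%.

With a fixed labor force, u_{t+1} = u_t + s·(1−u_t) − f·u_t = u_t·(1−s−f) + s.
Here 1−s−f = 0.498 and s = 0.034.
u_1 = 0.012000 × 0.498 + 0.034 = 0.039976.
u_2 = 0.039976 × 0.498 + 0.034 = 0.053908.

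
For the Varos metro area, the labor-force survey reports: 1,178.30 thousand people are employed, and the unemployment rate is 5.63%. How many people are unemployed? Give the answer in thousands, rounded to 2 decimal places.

About 70.30 thousand are unemployed.

Let U be the number unemployed. The labor force is E + U, and U/(E+U) = 0.0563.
So U = 0.0563 × 1,178.30 / (1 − 0.0563) = 66.3383 / 0.9437 ≈ 70.30 thousand.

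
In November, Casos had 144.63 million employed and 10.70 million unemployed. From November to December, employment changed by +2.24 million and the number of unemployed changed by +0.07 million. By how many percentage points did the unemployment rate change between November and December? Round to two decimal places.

The unemployment rate changed by −0.06 percentage points.

November: labor force = 144.63 + 10.70 = 155.33; u = 10.70/155.33 = 6.89%.
December: labor force = 146.87 + 10.77 = 157.64; u = 10.77/157.64 = 6.83%.
Change = 6.83% − 6.89% = −0.06 pp.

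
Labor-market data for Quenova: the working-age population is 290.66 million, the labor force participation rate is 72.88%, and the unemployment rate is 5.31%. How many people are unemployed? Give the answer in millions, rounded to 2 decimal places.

About 11.25 million are unemployed.

Labor force = 0.7288 × 290.66 = 211.83 million.
Unemployed = 0.0531 × 211.83 ≈ 11.25 million.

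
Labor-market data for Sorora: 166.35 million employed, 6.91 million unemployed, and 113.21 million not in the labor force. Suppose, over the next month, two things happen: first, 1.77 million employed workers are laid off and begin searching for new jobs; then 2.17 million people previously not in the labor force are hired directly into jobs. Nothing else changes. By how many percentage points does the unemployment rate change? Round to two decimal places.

The unemployment rate changes by +0.96 percentage points.

Initially, labor force = 166.35 + 6.91 = 173.26 million, so u = 6.91/173.26 = 3.99%.
After the first change, employed falls and unemployed rises by 1.77; labor force unchanged → E = 164.58, U = 8.68, labor force = 173.26 million.
After the second change, employed and labor force both rise by 2.17; unemployed unchanged → E = 166.75, U = 8.68, labor force = 175.43 million.
New unemployment rate = 8.68 / 175.43 = 4.95%.
Change = 4.95% − 3.99% = +0.96 percentage points.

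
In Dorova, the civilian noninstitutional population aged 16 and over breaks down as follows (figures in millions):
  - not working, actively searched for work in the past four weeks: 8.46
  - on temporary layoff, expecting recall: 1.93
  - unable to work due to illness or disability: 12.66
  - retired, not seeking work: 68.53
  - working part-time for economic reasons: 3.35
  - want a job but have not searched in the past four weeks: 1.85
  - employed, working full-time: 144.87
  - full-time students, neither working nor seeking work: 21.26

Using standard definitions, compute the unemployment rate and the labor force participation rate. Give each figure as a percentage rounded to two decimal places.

Unemployment rate ≈ 6.55%; labor force participation rate ≈ 60.33%.

Employed = 3.35 + 144.87 = 148.22 million (anyone who worked, including part-time for economic reasons, counts as employed).
Unemployed = 8.46 + 1.93 = 10.39 million (jobless and actively searching, or on temporary layoff).
Labor force = 148.22 + 10.39 = 158.61 million.
Not in labor force = 12.66 + 68.53 + 1.85 + 21.26 = 104.30 million (those not working and not actively searching are outside the labor force — including those who want a job but have given up searching).
Civilian working-age population = 158.61 + 104.30 = 262.91 million.
Unemployment rate = 10.39 / 158.61 = 6.55%.
Labor force participation rate = 158.61 / 262.91 = 60.33%.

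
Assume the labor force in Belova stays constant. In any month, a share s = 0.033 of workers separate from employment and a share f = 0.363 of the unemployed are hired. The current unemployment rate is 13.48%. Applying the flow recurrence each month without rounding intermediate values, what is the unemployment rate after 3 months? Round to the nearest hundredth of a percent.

With a fixed labor force, u_{t+1} = u_t + s·(1−u_t) − f·u_t = u_t·(1−s−f) + s.
Here 1−s−f = 0.604 and s = 0.033.
u_1 = 0.134800 × 0.604 + 0.033 = 0.114419.
u_2 = 0.114419 × 0.604 + 0.033 = 0.102109.
u_3 = 0.102109 × 0.604 + 0.033 = 0.094674.

Unemployment rate after three months ≈ 9.47%.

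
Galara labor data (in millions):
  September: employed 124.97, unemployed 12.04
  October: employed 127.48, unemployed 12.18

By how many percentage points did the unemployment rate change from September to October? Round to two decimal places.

September: labor force = 124.97 + 12.04 = 137.01; u = 12.04/137.01 = 8.79%.
October: labor force = 127.48 + 12.18 = 139.66; u = 12.18/139.66 = 8.72%.
Change = 8.72% − 8.79% = −0.07 pp.

The unemployment rate changed by −0.07 percentage points.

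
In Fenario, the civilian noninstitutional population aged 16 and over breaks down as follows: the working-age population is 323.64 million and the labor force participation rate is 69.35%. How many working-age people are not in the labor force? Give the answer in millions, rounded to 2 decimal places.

Share not in the labor force = 1 − 0.6935 = 0.3065.
Not in labor force = 0.3065 × 323.64 ≈ 99.20 million.

About 99.20 million are not in the labor force.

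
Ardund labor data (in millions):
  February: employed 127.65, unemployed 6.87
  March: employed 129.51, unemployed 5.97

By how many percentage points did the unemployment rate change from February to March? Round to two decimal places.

February: labor force = 127.65 + 6.87 = 134.52; u = 6.87/134.52 = 5.11%.
March: labor force = 129.51 + 5.97 = 135.48; u = 5.97/135.48 = 4.41%.
Change = 4.41% − 5.11% = −0.70 pp.

The unemployment rate changed by −0.70 percentage points.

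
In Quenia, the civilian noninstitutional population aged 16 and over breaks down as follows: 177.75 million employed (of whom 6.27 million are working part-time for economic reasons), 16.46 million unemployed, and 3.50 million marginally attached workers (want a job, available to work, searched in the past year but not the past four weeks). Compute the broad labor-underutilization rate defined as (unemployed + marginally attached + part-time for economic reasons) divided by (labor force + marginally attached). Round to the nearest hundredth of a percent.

Labor force = 177.75 + 16.46 = 194.21 million.
Numerator = 16.46 + 3.50 + 6.27 = 26.23 million.
Denominator = 194.21 + 3.50 = 197.71 million.
Broad rate = 26.23 / 197.71 = 13.27%.

Broad underutilization rate ≈ 13.27%.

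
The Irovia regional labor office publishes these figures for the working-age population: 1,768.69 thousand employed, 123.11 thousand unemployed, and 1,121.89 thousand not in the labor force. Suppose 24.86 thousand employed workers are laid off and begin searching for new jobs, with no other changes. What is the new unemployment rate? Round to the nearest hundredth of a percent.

Initially, labor force = 1,768.69 + 123.11 = 1,891.80 thousand, so u = 123.11/1,891.80 = 6.51%.
After the change, employed falls and unemployed rises by 24.86; labor force unchanged → E = 1,743.83, U = 147.97, labor force = 1,891.80 thousand.
New unemployment rate = 147.97 / 1,891.80 = 7.82%.

New unemployment rate ≈ 7.82%.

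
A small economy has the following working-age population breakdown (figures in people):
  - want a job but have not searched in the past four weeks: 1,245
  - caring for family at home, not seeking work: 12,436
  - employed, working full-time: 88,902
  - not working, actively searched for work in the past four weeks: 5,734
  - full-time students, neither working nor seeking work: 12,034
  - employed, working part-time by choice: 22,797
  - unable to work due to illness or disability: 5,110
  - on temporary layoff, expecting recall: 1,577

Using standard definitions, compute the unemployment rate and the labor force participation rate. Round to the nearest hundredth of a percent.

Unemployment rate ≈ 6.14%; labor force participation rate ≈ 79.43%.

Employed = 88,902 + 22,797 = 111,699.
Unemployed = 5,734 + 1,577 = 7,311 (jobless and actively searching, or on temporary layoff).
Labor force = 111,699 + 7,311 = 119,010.
Not in labor force = 1,245 + 12,436 + 12,034 + 5,110 = 30,825 (those not working and not actively searching are outside the labor force — including those who want a job but have given up searching).
Civilian working-age population = 119,010 + 30,825 = 149,835.
Unemployment rate = 7,311 / 119,010 = 6.14%.
Labor force participation rate = 119,010 / 149,835 = 79.43%.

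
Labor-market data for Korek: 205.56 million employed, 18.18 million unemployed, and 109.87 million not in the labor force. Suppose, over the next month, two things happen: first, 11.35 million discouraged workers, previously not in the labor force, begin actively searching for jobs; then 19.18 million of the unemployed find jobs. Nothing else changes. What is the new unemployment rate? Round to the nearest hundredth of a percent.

Initially, labor force = 205.56 + 18.18 = 223.74 million, so u = 18.18/223.74 = 8.13%.
After the first change, unemployed and labor force both rise by 11.35 → E = 205.56, U = 29.53, labor force = 235.09 million.
After the second change, unemployed falls and employed rises by 19.18; labor force unchanged → E = 224.74, U = 10.35, labor force = 235.09 million.
New unemployment rate = 10.35 / 235.09 = 4.40%.

New unemployment rate ≈ 4.40%.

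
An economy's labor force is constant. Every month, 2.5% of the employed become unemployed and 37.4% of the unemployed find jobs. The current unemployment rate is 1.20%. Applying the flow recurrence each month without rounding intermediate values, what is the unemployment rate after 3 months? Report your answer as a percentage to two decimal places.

Unemployment rate after three months ≈ 5.17%.

With a fixed labor force, u_{t+1} = u_t + s·(1−u_t) − f·u_t = u_t·(1−s−f) + s.
Here 1−s−f = 0.601 and s = 0.025.
u_1 = 0.012000 × 0.601 + 0.025 = 0.032212.
u_2 = 0.032212 × 0.601 + 0.025 = 0.044359.
u_3 = 0.044359 × 0.601 + 0.025 = 0.051660.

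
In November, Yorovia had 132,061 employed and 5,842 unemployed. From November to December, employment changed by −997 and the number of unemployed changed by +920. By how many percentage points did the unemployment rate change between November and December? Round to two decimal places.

November: labor force = 132,061 + 5,842 = 137,903; u = 5,842/137,903 = 4.24%.
December: labor force = 131,064 + 6,762 = 137,826; u = 6,762/137,826 = 4.91%.
Change = 4.91% − 4.24% = +0.67 pp.

The unemployment rate changed by +0.67 percentage points.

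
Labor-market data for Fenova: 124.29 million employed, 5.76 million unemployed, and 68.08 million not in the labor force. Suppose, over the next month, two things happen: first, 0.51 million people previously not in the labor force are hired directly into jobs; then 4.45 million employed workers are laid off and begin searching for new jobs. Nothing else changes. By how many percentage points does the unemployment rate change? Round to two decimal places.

Initially, labor force = 124.29 + 5.76 = 130.05 million, so u = 5.76/130.05 = 4.43%.
After the first change, employed and labor force both rise by 0.51; unemployed unchanged → E = 124.80, U = 5.76, labor force = 130.56 million.
After the second change, employed falls and unemployed rises by 4.45; labor force unchanged → E = 120.35, U = 10.21, labor force = 130.56 million.
New unemployment rate = 10.21 / 130.56 = 7.82%.
Change = 7.82% − 4.43% = +3.39 percentage points.

The unemployment rate changes by +3.39 percentage points.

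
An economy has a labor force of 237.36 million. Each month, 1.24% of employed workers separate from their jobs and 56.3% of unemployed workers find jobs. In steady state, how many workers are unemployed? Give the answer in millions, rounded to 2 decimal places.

Steady-state unemployment rate u* = s/(s+f) = 1.24/(1.24+56.3) = 0.021550.
Unemployed = u* × labor force = 0.021550 × 237.36 ≈ 5.12 million.

About 5.12 million are unemployed in steady state.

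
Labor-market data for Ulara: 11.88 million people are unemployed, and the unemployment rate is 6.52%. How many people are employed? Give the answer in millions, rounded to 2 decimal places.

Labor force = U / u = 11.88 / 0.0652 ≈ 182.21 million.
Employed = labor force − unemployed = 182.21 − 11.88 = 170.33 million.

About 170.33 million are employed.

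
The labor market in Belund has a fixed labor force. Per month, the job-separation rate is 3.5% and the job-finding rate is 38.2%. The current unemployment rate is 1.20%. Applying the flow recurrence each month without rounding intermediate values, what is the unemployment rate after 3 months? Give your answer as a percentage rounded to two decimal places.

Unemployment rate after three months ≈ 6.97%.

With a fixed labor force, u_{t+1} = u_t + s·(1−u_t) − f·u_t = u_t·(1−s−f) + s.
Here 1−s−f = 0.583 and s = 0.035.
u_1 = 0.012000 × 0.583 + 0.035 = 0.041996.
u_2 = 0.041996 × 0.583 + 0.035 = 0.059484.
u_3 = 0.059484 × 0.583 + 0.035 = 0.069679.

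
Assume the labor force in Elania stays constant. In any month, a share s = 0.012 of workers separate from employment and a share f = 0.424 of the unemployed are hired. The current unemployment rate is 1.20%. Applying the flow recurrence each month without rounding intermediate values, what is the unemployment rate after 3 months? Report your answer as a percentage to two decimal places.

Unemployment rate after three months ≈ 2.47%.

With a fixed labor force, u_{t+1} = u_t + s·(1−u_t) − f·u_t = u_t·(1−s−f) + s.
Here 1−s−f = 0.564 and s = 0.012.
u_1 = 0.012000 × 0.564 + 0.012 = 0.018768.
u_2 = 0.018768 × 0.564 + 0.012 = 0.022585.
u_3 = 0.022585 × 0.564 + 0.012 = 0.024738.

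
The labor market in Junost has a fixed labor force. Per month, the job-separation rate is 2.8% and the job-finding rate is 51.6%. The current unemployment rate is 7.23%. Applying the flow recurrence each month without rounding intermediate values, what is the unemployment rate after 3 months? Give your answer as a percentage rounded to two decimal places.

With a fixed labor force, u_{t+1} = u_t + s·(1−u_t) − f·u_t = u_t·(1−s−f) + s.
Here 1−s−f = 0.456 and s = 0.028.
u_1 = 0.072300 × 0.456 + 0.028 = 0.060969.
u_2 = 0.060969 × 0.456 + 0.028 = 0.055802.
u_3 = 0.055802 × 0.456 + 0.028 = 0.053446.

Unemployment rate after three months ≈ 5.34%.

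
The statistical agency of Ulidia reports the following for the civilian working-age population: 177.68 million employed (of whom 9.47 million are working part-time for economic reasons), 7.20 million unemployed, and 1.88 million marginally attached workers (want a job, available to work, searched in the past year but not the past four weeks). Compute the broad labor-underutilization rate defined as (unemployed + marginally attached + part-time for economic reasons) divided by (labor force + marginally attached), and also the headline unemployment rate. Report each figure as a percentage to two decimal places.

Labor force = 177.68 + 7.20 = 184.88 million.
Numerator = 7.20 + 1.88 + 9.47 = 18.55 million.
Denominator = 184.88 + 1.88 = 186.76 million.
Broad rate = 18.55 / 186.76 = 9.93%.
Headline unemployment rate = 7.20 / 184.88 = 3.89%.

Broad underutilization rate ≈ 9.93%; headline unemployment rate ≈ 3.89%.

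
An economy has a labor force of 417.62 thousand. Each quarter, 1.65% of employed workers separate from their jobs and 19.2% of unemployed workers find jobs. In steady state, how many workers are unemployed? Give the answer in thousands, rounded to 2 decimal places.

Steady-state unemployment rate u* = s/(s+f) = 1.65/(1.65+19.2) = 0.079137.
Unemployed = u* × labor force = 0.079137 × 417.62 ≈ 33.05 thousand.

About 33.05 thousand are unemployed in steady state.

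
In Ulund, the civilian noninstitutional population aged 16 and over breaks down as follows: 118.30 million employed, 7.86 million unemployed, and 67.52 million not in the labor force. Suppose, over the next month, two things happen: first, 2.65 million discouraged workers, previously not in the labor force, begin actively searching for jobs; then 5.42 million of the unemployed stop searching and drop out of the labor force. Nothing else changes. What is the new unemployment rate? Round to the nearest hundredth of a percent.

Initially, labor force = 118.30 + 7.86 = 126.16 million, so u = 7.86/126.16 = 6.23%.
After the first change, unemployed and labor force both rise by 2.65 → E = 118.30, U = 10.51, labor force = 128.81 million.
After the second change, unemployed and labor force both fall by 5.42 → E = 118.30, U = 5.09, labor force = 123.39 million.
New unemployment rate = 5.09 / 123.39 = 4.13%.

New unemployment rate ≈ 4.13%.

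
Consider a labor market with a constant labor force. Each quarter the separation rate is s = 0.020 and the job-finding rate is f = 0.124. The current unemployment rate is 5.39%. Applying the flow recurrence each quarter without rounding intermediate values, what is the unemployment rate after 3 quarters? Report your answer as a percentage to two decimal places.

Unemployment rate after three quarters ≈ 8.56%.

With a fixed labor force, u_{t+1} = u_t + s·(1−u_t) − f·u_t = u_t·(1−s−f) + s.
Here 1−s−f = 0.856 and s = 0.020.
u_1 = 0.053900 × 0.856 + 0.020 = 0.066138.
u_2 = 0.066138 × 0.856 + 0.020 = 0.076614.
u_3 = 0.076614 × 0.856 + 0.020 = 0.085582.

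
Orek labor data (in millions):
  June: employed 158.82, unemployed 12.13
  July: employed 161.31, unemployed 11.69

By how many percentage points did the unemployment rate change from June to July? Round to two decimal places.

The unemployment rate changed by −0.34 percentage points.

June: labor force = 158.82 + 12.13 = 170.95; u = 12.13/170.95 = 7.10%.
July: labor force = 161.31 + 11.69 = 173.00; u = 11.69/173.00 = 6.76%.
Change = 6.76% − 7.10% = −0.34 pp.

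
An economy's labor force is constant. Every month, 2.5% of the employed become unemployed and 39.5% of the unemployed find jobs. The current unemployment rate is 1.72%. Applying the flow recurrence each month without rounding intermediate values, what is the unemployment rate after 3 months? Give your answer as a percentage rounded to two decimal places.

With a fixed labor force, u_{t+1} = u_t + s·(1−u_t) − f·u_t = u_t·(1−s−f) + s.
Here 1−s−f = 0.580 and s = 0.025.
u_1 = 0.017200 × 0.580 + 0.025 = 0.034976.
u_2 = 0.034976 × 0.580 + 0.025 = 0.045286.
u_3 = 0.045286 × 0.580 + 0.025 = 0.051266.

Unemployment rate after three months ≈ 5.13%.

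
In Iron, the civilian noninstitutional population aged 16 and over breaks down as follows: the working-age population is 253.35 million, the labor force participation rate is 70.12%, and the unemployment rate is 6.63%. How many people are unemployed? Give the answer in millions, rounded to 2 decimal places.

About 11.78 million are unemployed.

Labor force = 0.7012 × 253.35 = 177.65 million.
Unemployed = 0.0663 × 177.65 ≈ 11.78 million.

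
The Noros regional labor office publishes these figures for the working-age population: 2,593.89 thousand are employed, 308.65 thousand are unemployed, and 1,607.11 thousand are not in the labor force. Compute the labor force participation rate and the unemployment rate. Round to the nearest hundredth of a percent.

Labor force = employed + unemployed = 2,593.89 + 308.65 = 2,902.54 thousand.
Working-age population = 2,902.54 + 1,607.11 = 4,509.65 thousand.
Unemployment rate = 308.65 / 2,902.54 = 10.63%.
Labor force participation rate = 2,902.54 / 4,509.65 = 64.36%.

Labor force participation rate ≈ 64.36%; unemployment rate ≈ 10.63%.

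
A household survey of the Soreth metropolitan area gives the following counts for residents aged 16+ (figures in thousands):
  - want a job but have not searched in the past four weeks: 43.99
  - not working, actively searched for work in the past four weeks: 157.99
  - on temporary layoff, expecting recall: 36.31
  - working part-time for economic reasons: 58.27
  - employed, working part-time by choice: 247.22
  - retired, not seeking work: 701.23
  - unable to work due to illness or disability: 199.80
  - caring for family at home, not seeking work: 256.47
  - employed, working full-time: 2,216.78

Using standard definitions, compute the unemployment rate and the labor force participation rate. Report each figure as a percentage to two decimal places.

Employed = 58.27 + 247.22 + 2,216.78 = 2,522.27 thousand (anyone who worked, including part-time for economic reasons, counts as employed).
Unemployed = 157.99 + 36.31 = 194.30 thousand (jobless and actively searching, or on temporary layoff).
Labor force = 2,522.27 + 194.30 = 2,716.57 thousand.
Not in labor force = 43.99 + 701.23 + 199.80 + 256.47 = 1,201.49 thousand (those not working and not actively searching are outside the labor force — including those who want a job but have given up searching).
Civilian working-age population = 2,716.57 + 1,201.49 = 3,918.06 thousand.
Unemployment rate = 194.30 / 2,716.57 = 7.15%.
Labor force participation rate = 2,716.57 / 3,918.06 = 69.33%.

Unemployment rate ≈ 7.15%; labor force participation rate ≈ 69.33%.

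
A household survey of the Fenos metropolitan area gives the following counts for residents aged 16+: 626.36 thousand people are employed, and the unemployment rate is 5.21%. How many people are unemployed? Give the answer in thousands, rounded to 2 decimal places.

Let U be the number unemployed. The labor force is E + U, and U/(E+U) = 0.0521.
So U = 0.0521 × 626.36 / (1 − 0.0521) = 32.6334 / 0.9479 ≈ 34.43 thousand.

About 34.43 thousand are unemployed.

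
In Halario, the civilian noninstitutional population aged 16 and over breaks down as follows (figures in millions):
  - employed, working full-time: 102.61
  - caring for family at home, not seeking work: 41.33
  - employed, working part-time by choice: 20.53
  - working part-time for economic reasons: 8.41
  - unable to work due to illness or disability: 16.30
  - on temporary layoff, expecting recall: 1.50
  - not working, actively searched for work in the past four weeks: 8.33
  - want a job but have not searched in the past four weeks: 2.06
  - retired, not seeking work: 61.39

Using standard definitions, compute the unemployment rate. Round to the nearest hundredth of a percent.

Unemployment rate ≈ 6.95%.

Employed = 102.61 + 20.53 + 8.41 = 131.55 million (anyone who worked, including part-time for economic reasons, counts as employed).
Unemployed = 1.50 + 8.33 = 9.83 million (jobless and actively searching, or on temporary layoff).
Labor force = 131.55 + 9.83 = 141.38 million.
Unemployment rate = 9.83 / 141.38 = 6.95%.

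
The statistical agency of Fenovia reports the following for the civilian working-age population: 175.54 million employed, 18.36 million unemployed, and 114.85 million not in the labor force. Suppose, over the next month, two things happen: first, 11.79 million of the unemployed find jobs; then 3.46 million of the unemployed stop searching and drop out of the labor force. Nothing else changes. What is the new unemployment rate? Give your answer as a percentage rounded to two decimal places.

Initially, labor force = 175.54 + 18.36 = 193.90 million, so u = 18.36/193.90 = 9.47%.
After the first change, unemployed falls and employed rises by 11.79; labor force unchanged → E = 187.33, U = 6.57, labor force = 193.90 million.
After the second change, unemployed and labor force both fall by 3.46 → E = 187.33, U = 3.11, labor force = 190.44 million.
New unemployment rate = 3.11 / 190.44 = 1.63%.

New unemployment rate ≈ 1.63%.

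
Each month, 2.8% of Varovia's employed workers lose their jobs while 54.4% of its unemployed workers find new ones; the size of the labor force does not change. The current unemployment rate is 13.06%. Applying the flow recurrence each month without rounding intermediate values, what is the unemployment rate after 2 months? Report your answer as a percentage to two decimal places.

With a fixed labor force, u_{t+1} = u_t + s·(1−u_t) − f·u_t = u_t·(1−s−f) + s.
Here 1−s−f = 0.428 and s = 0.028.
u_1 = 0.130600 × 0.428 + 0.028 = 0.083897.
u_2 = 0.083897 × 0.428 + 0.028 = 0.063908.

Unemployment rate after two months ≈ 6.39%.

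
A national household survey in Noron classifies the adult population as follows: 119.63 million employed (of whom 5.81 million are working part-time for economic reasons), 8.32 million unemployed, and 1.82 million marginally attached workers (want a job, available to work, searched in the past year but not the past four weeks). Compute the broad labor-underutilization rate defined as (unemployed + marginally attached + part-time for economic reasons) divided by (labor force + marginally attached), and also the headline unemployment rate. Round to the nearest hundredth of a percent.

Broad underutilization rate ≈ 12.29%; headline unemployment rate ≈ 6.50%.

Labor force = 119.63 + 8.32 = 127.95 million.
Numerator = 8.32 + 1.82 + 5.81 = 15.95 million.
Denominator = 127.95 + 1.82 = 129.77 million.
Broad rate = 15.95 / 129.77 = 12.29%.
Headline unemployment rate = 8.32 / 127.95 = 6.50%.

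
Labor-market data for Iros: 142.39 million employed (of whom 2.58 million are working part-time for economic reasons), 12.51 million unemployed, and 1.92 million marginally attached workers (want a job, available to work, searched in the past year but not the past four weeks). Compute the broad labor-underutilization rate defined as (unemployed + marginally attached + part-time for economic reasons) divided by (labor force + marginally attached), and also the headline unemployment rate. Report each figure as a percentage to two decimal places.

Broad underutilization rate ≈ 10.85%; headline unemployment rate ≈ 8.08%.

Labor force = 142.39 + 12.51 = 154.90 million.
Numerator = 12.51 + 1.92 + 2.58 = 17.01 million.
Denominator = 154.90 + 1.92 = 156.82 million.
Broad rate = 17.01 / 156.82 = 10.85%.
Headline unemployment rate = 12.51 / 154.90 = 8.08%.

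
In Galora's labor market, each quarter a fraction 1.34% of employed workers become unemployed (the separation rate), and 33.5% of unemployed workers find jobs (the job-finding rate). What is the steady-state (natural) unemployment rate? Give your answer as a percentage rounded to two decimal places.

At steady state the flows balance: s·E = f·U, so U/(E+U) = s/(s+f).
u* = 1.34 / (1.34 + 33.5) = 1.34 / 34.84 = 3.85%.

Steady-state unemployment rate ≈ 3.85%.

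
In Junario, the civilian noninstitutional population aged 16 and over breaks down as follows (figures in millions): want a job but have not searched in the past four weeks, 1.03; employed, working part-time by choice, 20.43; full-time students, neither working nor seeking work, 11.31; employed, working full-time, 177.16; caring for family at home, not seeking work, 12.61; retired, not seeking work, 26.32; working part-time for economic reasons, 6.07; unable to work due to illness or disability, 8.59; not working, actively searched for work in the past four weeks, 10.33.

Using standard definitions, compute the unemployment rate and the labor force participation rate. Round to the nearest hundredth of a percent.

Unemployment rate ≈ 4.83%; labor force participation rate ≈ 78.14%.

Employed = 20.43 + 177.16 + 6.07 = 203.66 million (anyone who worked, including part-time for economic reasons, counts as employed).
Unemployed = 10.33 million.
Labor force = 203.66 + 10.33 = 213.99 million.
Not in labor force = 1.03 + 11.31 + 12.61 + 26.32 + 8.59 = 59.86 million (those not working and not actively searching are outside the labor force — including those who want a job but have given up searching).
Civilian working-age population = 213.99 + 59.86 = 273.85 million.
Unemployment rate = 10.33 / 213.99 = 4.83%.
Labor force participation rate = 213.99 / 273.85 = 78.14%.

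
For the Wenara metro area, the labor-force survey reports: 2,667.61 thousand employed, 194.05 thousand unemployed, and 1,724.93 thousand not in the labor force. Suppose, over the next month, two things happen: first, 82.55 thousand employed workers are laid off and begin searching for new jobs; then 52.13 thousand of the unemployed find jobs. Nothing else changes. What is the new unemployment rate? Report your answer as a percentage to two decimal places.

Initially, labor force = 2,667.61 + 194.05 = 2,861.66 thousand, so u = 194.05/2,861.66 = 6.78%.
After the first change, employed falls and unemployed rises by 82.55; labor force unchanged → E = 2,585.06, U = 276.60, labor force = 2,861.66 thousand.
After the second change, unemployed falls and employed rises by 52.13; labor force unchanged → E = 2,637.19, U = 224.47, labor force = 2,861.66 thousand.
New unemployment rate = 224.47 / 2,861.66 = 7.84%.

New unemployment rate ≈ 7.84%.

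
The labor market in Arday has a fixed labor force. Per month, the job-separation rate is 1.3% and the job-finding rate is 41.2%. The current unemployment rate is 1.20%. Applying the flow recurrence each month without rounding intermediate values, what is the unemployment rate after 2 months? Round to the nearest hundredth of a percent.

Unemployment rate after two months ≈ 2.44%.

With a fixed labor force, u_{t+1} = u_t + s·(1−u_t) − f·u_t = u_t·(1−s−f) + s.
Here 1−s−f = 0.575 and s = 0.013.
u_1 = 0.012000 × 0.575 + 0.013 = 0.019900.
u_2 = 0.019900 × 0.575 + 0.013 = 0.024442.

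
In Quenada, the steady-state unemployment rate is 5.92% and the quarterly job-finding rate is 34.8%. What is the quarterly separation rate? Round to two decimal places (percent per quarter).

From u* = s/(s+f): s = u·f/(1−u).
s = 0.0592 × 34.8 / (1 − 0.0592) = 2.0602 / 0.9408 ≈ 2.19% per quarter.

Separation rate ≈ 2.19% per quarter.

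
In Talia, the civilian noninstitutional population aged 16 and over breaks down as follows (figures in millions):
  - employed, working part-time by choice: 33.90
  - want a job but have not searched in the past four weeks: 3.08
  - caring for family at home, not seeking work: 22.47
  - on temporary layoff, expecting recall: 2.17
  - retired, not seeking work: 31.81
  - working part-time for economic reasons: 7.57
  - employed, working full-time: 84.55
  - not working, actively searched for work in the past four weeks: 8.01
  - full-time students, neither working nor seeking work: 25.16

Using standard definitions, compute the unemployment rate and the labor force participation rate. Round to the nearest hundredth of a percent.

Employed = 33.90 + 7.57 + 84.55 = 126.02 million (anyone who worked, including part-time for economic reasons, counts as employed).
Unemployed = 2.17 + 8.01 = 10.18 million (jobless and actively searching, or on temporary layoff).
Labor force = 126.02 + 10.18 = 136.20 million.
Not in labor force = 3.08 + 22.47 + 31.81 + 25.16 = 82.52 million (those not working and not actively searching are outside the labor force — including those who want a job but have given up searching).
Civilian working-age population = 136.20 + 82.52 = 218.72 million.
Unemployment rate = 10.18 / 136.20 = 7.47%.
Labor force participation rate = 136.20 / 218.72 = 62.27%.

Unemployment rate ≈ 7.47%; labor force participation rate ≈ 62.27%.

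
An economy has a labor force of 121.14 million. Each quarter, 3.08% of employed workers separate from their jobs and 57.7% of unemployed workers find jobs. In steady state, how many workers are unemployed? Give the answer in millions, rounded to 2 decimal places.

About 6.14 million are unemployed in steady state.

Steady-state unemployment rate u* = s/(s+f) = 3.08/(3.08+57.7) = 0.050675.
Unemployed = u* × labor force = 0.050675 × 121.14 ≈ 6.14 million.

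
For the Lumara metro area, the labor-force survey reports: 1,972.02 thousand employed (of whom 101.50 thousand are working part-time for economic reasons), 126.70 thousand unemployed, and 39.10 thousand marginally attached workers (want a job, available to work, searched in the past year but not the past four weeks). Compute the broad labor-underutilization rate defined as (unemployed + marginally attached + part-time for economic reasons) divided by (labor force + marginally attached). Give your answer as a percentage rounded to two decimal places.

Broad underutilization rate ≈ 12.50%.

Labor force = 1,972.02 + 126.70 = 2,098.72 thousand.
Numerator = 126.70 + 39.10 + 101.50 = 267.30 thousand.
Denominator = 2,098.72 + 39.10 = 2,137.82 thousand.
Broad rate = 267.30 / 2,137.82 = 12.50%.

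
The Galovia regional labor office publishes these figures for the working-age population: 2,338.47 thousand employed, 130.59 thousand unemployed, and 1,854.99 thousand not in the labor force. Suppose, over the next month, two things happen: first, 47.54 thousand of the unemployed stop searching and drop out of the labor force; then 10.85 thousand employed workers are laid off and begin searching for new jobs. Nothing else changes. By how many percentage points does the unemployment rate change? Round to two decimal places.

The unemployment rate changes by −1.41 percentage points.

Initially, labor force = 2,338.47 + 130.59 = 2,469.06 thousand, so u = 130.59/2,469.06 = 5.29%.
After the first change, unemployed and labor force both fall by 47.54 → E = 2,338.47, U = 83.05, labor force = 2,421.52 thousand.
After the second change, employed falls and unemployed rises by 10.85; labor force unchanged → E = 2,327.62, U = 93.90, labor force = 2,421.52 thousand.
New unemployment rate = 93.90 / 2,421.52 = 3.88%.
Change = 3.88% − 5.29% = −1.41 percentage points.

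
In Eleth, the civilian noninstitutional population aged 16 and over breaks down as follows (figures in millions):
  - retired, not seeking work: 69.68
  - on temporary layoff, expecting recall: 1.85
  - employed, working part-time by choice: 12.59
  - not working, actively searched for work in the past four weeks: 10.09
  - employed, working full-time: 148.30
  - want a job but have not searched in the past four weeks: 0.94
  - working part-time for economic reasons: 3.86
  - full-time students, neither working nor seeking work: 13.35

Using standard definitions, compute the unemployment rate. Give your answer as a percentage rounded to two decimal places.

Unemployment rate ≈ 6.76%.

Employed = 12.59 + 148.30 + 3.86 = 164.75 million (anyone who worked, including part-time for economic reasons, counts as employed).
Unemployed = 1.85 + 10.09 = 11.94 million (jobless and actively searching, or on temporary layoff).
Labor force = 164.75 + 11.94 = 176.69 million.
Unemployment rate = 11.94 / 176.69 = 6.76%.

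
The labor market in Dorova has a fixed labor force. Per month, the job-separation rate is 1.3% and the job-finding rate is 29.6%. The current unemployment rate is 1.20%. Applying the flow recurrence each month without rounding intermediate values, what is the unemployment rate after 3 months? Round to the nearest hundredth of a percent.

With a fixed labor force, u_{t+1} = u_t + s·(1−u_t) − f·u_t = u_t·(1−s−f) + s.
Here 1−s−f = 0.691 and s = 0.013.
u_1 = 0.012000 × 0.691 + 0.013 = 0.021292.
u_2 = 0.021292 × 0.691 + 0.013 = 0.027713.
u_3 = 0.027713 × 0.691 + 0.013 = 0.032150.

Unemployment rate after three months ≈ 3.21%.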